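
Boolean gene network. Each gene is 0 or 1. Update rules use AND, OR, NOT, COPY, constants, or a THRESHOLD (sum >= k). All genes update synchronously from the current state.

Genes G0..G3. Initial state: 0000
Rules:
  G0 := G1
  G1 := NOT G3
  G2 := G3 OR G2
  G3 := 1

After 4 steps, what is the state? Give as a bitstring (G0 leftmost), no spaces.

Step 1: G0=G1=0 G1=NOT G3=NOT 0=1 G2=G3|G2=0|0=0 G3=1(const) -> 0101
Step 2: G0=G1=1 G1=NOT G3=NOT 1=0 G2=G3|G2=1|0=1 G3=1(const) -> 1011
Step 3: G0=G1=0 G1=NOT G3=NOT 1=0 G2=G3|G2=1|1=1 G3=1(const) -> 0011
Step 4: G0=G1=0 G1=NOT G3=NOT 1=0 G2=G3|G2=1|1=1 G3=1(const) -> 0011

0011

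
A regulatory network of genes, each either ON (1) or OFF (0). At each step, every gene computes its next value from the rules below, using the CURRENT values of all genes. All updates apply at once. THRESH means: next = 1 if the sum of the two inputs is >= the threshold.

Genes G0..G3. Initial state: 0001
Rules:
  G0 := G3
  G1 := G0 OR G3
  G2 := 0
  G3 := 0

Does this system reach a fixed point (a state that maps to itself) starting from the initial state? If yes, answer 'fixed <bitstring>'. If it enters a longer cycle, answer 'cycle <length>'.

Answer: fixed 0000

Derivation:
Step 0: 0001
Step 1: G0=G3=1 G1=G0|G3=0|1=1 G2=0(const) G3=0(const) -> 1100
Step 2: G0=G3=0 G1=G0|G3=1|0=1 G2=0(const) G3=0(const) -> 0100
Step 3: G0=G3=0 G1=G0|G3=0|0=0 G2=0(const) G3=0(const) -> 0000
Step 4: G0=G3=0 G1=G0|G3=0|0=0 G2=0(const) G3=0(const) -> 0000
Fixed point reached at step 3: 0000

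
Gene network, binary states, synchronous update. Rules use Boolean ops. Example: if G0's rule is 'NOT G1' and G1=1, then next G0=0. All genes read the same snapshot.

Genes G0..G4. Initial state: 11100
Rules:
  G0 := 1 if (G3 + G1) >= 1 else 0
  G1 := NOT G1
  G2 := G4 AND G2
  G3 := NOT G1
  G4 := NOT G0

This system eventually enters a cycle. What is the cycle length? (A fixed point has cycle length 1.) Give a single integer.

Step 0: 11100
Step 1: G0=(0+1>=1)=1 G1=NOT G1=NOT 1=0 G2=G4&G2=0&1=0 G3=NOT G1=NOT 1=0 G4=NOT G0=NOT 1=0 -> 10000
Step 2: G0=(0+0>=1)=0 G1=NOT G1=NOT 0=1 G2=G4&G2=0&0=0 G3=NOT G1=NOT 0=1 G4=NOT G0=NOT 1=0 -> 01010
Step 3: G0=(1+1>=1)=1 G1=NOT G1=NOT 1=0 G2=G4&G2=0&0=0 G3=NOT G1=NOT 1=0 G4=NOT G0=NOT 0=1 -> 10001
Step 4: G0=(0+0>=1)=0 G1=NOT G1=NOT 0=1 G2=G4&G2=1&0=0 G3=NOT G1=NOT 0=1 G4=NOT G0=NOT 1=0 -> 01010
State from step 4 equals state from step 2 -> cycle length 2

Answer: 2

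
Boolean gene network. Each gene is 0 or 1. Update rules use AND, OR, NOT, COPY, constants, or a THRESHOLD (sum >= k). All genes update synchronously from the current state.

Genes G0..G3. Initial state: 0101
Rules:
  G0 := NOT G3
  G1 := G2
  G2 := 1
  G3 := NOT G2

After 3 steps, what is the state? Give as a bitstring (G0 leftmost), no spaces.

Step 1: G0=NOT G3=NOT 1=0 G1=G2=0 G2=1(const) G3=NOT G2=NOT 0=1 -> 0011
Step 2: G0=NOT G3=NOT 1=0 G1=G2=1 G2=1(const) G3=NOT G2=NOT 1=0 -> 0110
Step 3: G0=NOT G3=NOT 0=1 G1=G2=1 G2=1(const) G3=NOT G2=NOT 1=0 -> 1110

1110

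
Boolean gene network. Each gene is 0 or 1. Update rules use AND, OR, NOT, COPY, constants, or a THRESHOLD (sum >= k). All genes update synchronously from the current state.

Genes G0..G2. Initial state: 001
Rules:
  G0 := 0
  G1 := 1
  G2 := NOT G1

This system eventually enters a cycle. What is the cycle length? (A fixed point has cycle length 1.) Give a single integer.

Answer: 1

Derivation:
Step 0: 001
Step 1: G0=0(const) G1=1(const) G2=NOT G1=NOT 0=1 -> 011
Step 2: G0=0(const) G1=1(const) G2=NOT G1=NOT 1=0 -> 010
Step 3: G0=0(const) G1=1(const) G2=NOT G1=NOT 1=0 -> 010
State from step 3 equals state from step 2 -> cycle length 1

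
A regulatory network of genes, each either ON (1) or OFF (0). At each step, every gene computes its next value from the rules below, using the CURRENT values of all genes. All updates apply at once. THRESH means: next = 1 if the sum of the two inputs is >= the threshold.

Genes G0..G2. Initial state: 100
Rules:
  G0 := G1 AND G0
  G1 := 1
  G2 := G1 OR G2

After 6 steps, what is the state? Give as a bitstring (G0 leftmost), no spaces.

Step 1: G0=G1&G0=0&1=0 G1=1(const) G2=G1|G2=0|0=0 -> 010
Step 2: G0=G1&G0=1&0=0 G1=1(const) G2=G1|G2=1|0=1 -> 011
Step 3: G0=G1&G0=1&0=0 G1=1(const) G2=G1|G2=1|1=1 -> 011
Step 4: G0=G1&G0=1&0=0 G1=1(const) G2=G1|G2=1|1=1 -> 011
Step 5: G0=G1&G0=1&0=0 G1=1(const) G2=G1|G2=1|1=1 -> 011
Step 6: G0=G1&G0=1&0=0 G1=1(const) G2=G1|G2=1|1=1 -> 011

011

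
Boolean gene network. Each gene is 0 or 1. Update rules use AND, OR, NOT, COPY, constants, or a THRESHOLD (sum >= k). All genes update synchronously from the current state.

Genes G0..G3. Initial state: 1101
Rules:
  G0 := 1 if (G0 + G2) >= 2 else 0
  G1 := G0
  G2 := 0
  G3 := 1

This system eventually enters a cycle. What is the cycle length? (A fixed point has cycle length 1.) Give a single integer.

Answer: 1

Derivation:
Step 0: 1101
Step 1: G0=(1+0>=2)=0 G1=G0=1 G2=0(const) G3=1(const) -> 0101
Step 2: G0=(0+0>=2)=0 G1=G0=0 G2=0(const) G3=1(const) -> 0001
Step 3: G0=(0+0>=2)=0 G1=G0=0 G2=0(const) G3=1(const) -> 0001
State from step 3 equals state from step 2 -> cycle length 1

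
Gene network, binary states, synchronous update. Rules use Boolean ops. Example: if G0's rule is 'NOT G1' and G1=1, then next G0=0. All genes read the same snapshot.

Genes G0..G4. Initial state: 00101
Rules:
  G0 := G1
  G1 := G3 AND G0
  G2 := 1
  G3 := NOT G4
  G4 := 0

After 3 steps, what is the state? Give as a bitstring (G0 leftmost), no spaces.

Step 1: G0=G1=0 G1=G3&G0=0&0=0 G2=1(const) G3=NOT G4=NOT 1=0 G4=0(const) -> 00100
Step 2: G0=G1=0 G1=G3&G0=0&0=0 G2=1(const) G3=NOT G4=NOT 0=1 G4=0(const) -> 00110
Step 3: G0=G1=0 G1=G3&G0=1&0=0 G2=1(const) G3=NOT G4=NOT 0=1 G4=0(const) -> 00110

00110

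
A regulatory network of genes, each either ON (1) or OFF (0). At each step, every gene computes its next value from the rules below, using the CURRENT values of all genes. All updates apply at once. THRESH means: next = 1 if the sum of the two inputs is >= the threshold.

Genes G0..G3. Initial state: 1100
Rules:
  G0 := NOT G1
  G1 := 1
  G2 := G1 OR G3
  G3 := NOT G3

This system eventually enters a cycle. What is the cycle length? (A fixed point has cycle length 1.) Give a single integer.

Step 0: 1100
Step 1: G0=NOT G1=NOT 1=0 G1=1(const) G2=G1|G3=1|0=1 G3=NOT G3=NOT 0=1 -> 0111
Step 2: G0=NOT G1=NOT 1=0 G1=1(const) G2=G1|G3=1|1=1 G3=NOT G3=NOT 1=0 -> 0110
Step 3: G0=NOT G1=NOT 1=0 G1=1(const) G2=G1|G3=1|0=1 G3=NOT G3=NOT 0=1 -> 0111
State from step 3 equals state from step 1 -> cycle length 2

Answer: 2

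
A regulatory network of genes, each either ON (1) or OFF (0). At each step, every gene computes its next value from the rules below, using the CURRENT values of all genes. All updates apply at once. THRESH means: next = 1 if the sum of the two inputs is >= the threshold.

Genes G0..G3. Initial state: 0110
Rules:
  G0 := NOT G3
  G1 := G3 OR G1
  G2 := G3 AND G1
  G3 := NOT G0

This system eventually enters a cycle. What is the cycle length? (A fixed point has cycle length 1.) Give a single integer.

Step 0: 0110
Step 1: G0=NOT G3=NOT 0=1 G1=G3|G1=0|1=1 G2=G3&G1=0&1=0 G3=NOT G0=NOT 0=1 -> 1101
Step 2: G0=NOT G3=NOT 1=0 G1=G3|G1=1|1=1 G2=G3&G1=1&1=1 G3=NOT G0=NOT 1=0 -> 0110
State from step 2 equals state from step 0 -> cycle length 2

Answer: 2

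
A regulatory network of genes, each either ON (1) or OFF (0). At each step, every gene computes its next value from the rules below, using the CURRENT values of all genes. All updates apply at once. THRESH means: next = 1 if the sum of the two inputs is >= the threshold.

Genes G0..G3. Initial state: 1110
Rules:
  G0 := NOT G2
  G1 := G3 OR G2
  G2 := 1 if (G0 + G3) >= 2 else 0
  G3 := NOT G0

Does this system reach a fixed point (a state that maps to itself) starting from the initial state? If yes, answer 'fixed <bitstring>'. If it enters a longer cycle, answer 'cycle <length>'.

Step 0: 1110
Step 1: G0=NOT G2=NOT 1=0 G1=G3|G2=0|1=1 G2=(1+0>=2)=0 G3=NOT G0=NOT 1=0 -> 0100
Step 2: G0=NOT G2=NOT 0=1 G1=G3|G2=0|0=0 G2=(0+0>=2)=0 G3=NOT G0=NOT 0=1 -> 1001
Step 3: G0=NOT G2=NOT 0=1 G1=G3|G2=1|0=1 G2=(1+1>=2)=1 G3=NOT G0=NOT 1=0 -> 1110
Cycle of length 3 starting at step 0 -> no fixed point

Answer: cycle 3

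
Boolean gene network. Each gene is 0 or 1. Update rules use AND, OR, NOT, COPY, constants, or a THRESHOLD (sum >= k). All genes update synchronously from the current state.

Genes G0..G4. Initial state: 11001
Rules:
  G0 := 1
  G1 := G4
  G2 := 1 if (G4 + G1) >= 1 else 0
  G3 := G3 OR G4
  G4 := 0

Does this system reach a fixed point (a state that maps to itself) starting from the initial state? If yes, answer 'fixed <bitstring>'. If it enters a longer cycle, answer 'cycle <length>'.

Step 0: 11001
Step 1: G0=1(const) G1=G4=1 G2=(1+1>=1)=1 G3=G3|G4=0|1=1 G4=0(const) -> 11110
Step 2: G0=1(const) G1=G4=0 G2=(0+1>=1)=1 G3=G3|G4=1|0=1 G4=0(const) -> 10110
Step 3: G0=1(const) G1=G4=0 G2=(0+0>=1)=0 G3=G3|G4=1|0=1 G4=0(const) -> 10010
Step 4: G0=1(const) G1=G4=0 G2=(0+0>=1)=0 G3=G3|G4=1|0=1 G4=0(const) -> 10010
Fixed point reached at step 3: 10010

Answer: fixed 10010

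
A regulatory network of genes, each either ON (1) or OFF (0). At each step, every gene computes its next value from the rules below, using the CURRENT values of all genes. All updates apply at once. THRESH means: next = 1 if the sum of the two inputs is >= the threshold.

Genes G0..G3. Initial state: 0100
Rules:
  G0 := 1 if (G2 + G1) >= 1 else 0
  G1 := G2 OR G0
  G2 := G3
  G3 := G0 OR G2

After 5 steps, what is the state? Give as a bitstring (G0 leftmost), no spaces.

Step 1: G0=(0+1>=1)=1 G1=G2|G0=0|0=0 G2=G3=0 G3=G0|G2=0|0=0 -> 1000
Step 2: G0=(0+0>=1)=0 G1=G2|G0=0|1=1 G2=G3=0 G3=G0|G2=1|0=1 -> 0101
Step 3: G0=(0+1>=1)=1 G1=G2|G0=0|0=0 G2=G3=1 G3=G0|G2=0|0=0 -> 1010
Step 4: G0=(1+0>=1)=1 G1=G2|G0=1|1=1 G2=G3=0 G3=G0|G2=1|1=1 -> 1101
Step 5: G0=(0+1>=1)=1 G1=G2|G0=0|1=1 G2=G3=1 G3=G0|G2=1|0=1 -> 1111

1111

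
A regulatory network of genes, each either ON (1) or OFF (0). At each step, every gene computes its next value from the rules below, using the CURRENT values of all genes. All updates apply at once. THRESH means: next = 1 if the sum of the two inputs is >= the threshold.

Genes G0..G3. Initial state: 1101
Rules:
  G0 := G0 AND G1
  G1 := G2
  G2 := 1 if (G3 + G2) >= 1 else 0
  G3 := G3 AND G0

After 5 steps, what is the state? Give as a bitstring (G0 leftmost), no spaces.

Step 1: G0=G0&G1=1&1=1 G1=G2=0 G2=(1+0>=1)=1 G3=G3&G0=1&1=1 -> 1011
Step 2: G0=G0&G1=1&0=0 G1=G2=1 G2=(1+1>=1)=1 G3=G3&G0=1&1=1 -> 0111
Step 3: G0=G0&G1=0&1=0 G1=G2=1 G2=(1+1>=1)=1 G3=G3&G0=1&0=0 -> 0110
Step 4: G0=G0&G1=0&1=0 G1=G2=1 G2=(0+1>=1)=1 G3=G3&G0=0&0=0 -> 0110
Step 5: G0=G0&G1=0&1=0 G1=G2=1 G2=(0+1>=1)=1 G3=G3&G0=0&0=0 -> 0110

0110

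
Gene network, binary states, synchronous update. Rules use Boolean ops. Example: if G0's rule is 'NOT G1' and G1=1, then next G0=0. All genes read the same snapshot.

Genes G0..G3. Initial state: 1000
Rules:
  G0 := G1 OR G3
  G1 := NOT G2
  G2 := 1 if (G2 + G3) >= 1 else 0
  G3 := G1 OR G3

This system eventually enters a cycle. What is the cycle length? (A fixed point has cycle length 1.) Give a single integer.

Step 0: 1000
Step 1: G0=G1|G3=0|0=0 G1=NOT G2=NOT 0=1 G2=(0+0>=1)=0 G3=G1|G3=0|0=0 -> 0100
Step 2: G0=G1|G3=1|0=1 G1=NOT G2=NOT 0=1 G2=(0+0>=1)=0 G3=G1|G3=1|0=1 -> 1101
Step 3: G0=G1|G3=1|1=1 G1=NOT G2=NOT 0=1 G2=(0+1>=1)=1 G3=G1|G3=1|1=1 -> 1111
Step 4: G0=G1|G3=1|1=1 G1=NOT G2=NOT 1=0 G2=(1+1>=1)=1 G3=G1|G3=1|1=1 -> 1011
Step 5: G0=G1|G3=0|1=1 G1=NOT G2=NOT 1=0 G2=(1+1>=1)=1 G3=G1|G3=0|1=1 -> 1011
State from step 5 equals state from step 4 -> cycle length 1

Answer: 1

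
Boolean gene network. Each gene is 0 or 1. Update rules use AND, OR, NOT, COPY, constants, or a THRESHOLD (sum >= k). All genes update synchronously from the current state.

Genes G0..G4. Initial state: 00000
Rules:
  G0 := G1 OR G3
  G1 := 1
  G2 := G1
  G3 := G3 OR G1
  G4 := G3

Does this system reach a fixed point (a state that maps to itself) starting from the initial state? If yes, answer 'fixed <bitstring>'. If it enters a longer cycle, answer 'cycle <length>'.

Answer: fixed 11111

Derivation:
Step 0: 00000
Step 1: G0=G1|G3=0|0=0 G1=1(const) G2=G1=0 G3=G3|G1=0|0=0 G4=G3=0 -> 01000
Step 2: G0=G1|G3=1|0=1 G1=1(const) G2=G1=1 G3=G3|G1=0|1=1 G4=G3=0 -> 11110
Step 3: G0=G1|G3=1|1=1 G1=1(const) G2=G1=1 G3=G3|G1=1|1=1 G4=G3=1 -> 11111
Step 4: G0=G1|G3=1|1=1 G1=1(const) G2=G1=1 G3=G3|G1=1|1=1 G4=G3=1 -> 11111
Fixed point reached at step 3: 11111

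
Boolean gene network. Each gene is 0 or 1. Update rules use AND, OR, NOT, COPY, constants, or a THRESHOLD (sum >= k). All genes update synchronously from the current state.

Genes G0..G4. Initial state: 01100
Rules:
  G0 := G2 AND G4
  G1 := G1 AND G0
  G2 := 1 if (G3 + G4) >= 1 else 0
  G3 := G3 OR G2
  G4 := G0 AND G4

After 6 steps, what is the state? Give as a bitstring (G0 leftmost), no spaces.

Step 1: G0=G2&G4=1&0=0 G1=G1&G0=1&0=0 G2=(0+0>=1)=0 G3=G3|G2=0|1=1 G4=G0&G4=0&0=0 -> 00010
Step 2: G0=G2&G4=0&0=0 G1=G1&G0=0&0=0 G2=(1+0>=1)=1 G3=G3|G2=1|0=1 G4=G0&G4=0&0=0 -> 00110
Step 3: G0=G2&G4=1&0=0 G1=G1&G0=0&0=0 G2=(1+0>=1)=1 G3=G3|G2=1|1=1 G4=G0&G4=0&0=0 -> 00110
Step 4: G0=G2&G4=1&0=0 G1=G1&G0=0&0=0 G2=(1+0>=1)=1 G3=G3|G2=1|1=1 G4=G0&G4=0&0=0 -> 00110
Step 5: G0=G2&G4=1&0=0 G1=G1&G0=0&0=0 G2=(1+0>=1)=1 G3=G3|G2=1|1=1 G4=G0&G4=0&0=0 -> 00110
Step 6: G0=G2&G4=1&0=0 G1=G1&G0=0&0=0 G2=(1+0>=1)=1 G3=G3|G2=1|1=1 G4=G0&G4=0&0=0 -> 00110

00110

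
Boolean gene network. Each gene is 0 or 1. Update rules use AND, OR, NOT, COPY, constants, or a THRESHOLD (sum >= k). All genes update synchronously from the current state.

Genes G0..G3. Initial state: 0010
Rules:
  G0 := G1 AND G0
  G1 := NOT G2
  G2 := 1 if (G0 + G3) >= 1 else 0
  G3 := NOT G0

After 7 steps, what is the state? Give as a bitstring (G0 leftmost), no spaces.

Step 1: G0=G1&G0=0&0=0 G1=NOT G2=NOT 1=0 G2=(0+0>=1)=0 G3=NOT G0=NOT 0=1 -> 0001
Step 2: G0=G1&G0=0&0=0 G1=NOT G2=NOT 0=1 G2=(0+1>=1)=1 G3=NOT G0=NOT 0=1 -> 0111
Step 3: G0=G1&G0=1&0=0 G1=NOT G2=NOT 1=0 G2=(0+1>=1)=1 G3=NOT G0=NOT 0=1 -> 0011
Step 4: G0=G1&G0=0&0=0 G1=NOT G2=NOT 1=0 G2=(0+1>=1)=1 G3=NOT G0=NOT 0=1 -> 0011
Step 5: G0=G1&G0=0&0=0 G1=NOT G2=NOT 1=0 G2=(0+1>=1)=1 G3=NOT G0=NOT 0=1 -> 0011
Step 6: G0=G1&G0=0&0=0 G1=NOT G2=NOT 1=0 G2=(0+1>=1)=1 G3=NOT G0=NOT 0=1 -> 0011
Step 7: G0=G1&G0=0&0=0 G1=NOT G2=NOT 1=0 G2=(0+1>=1)=1 G3=NOT G0=NOT 0=1 -> 0011

0011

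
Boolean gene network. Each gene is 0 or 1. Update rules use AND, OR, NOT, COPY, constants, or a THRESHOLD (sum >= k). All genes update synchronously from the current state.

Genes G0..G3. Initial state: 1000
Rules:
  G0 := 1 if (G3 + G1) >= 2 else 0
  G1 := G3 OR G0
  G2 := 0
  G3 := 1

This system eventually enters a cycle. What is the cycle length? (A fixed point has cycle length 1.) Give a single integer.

Step 0: 1000
Step 1: G0=(0+0>=2)=0 G1=G3|G0=0|1=1 G2=0(const) G3=1(const) -> 0101
Step 2: G0=(1+1>=2)=1 G1=G3|G0=1|0=1 G2=0(const) G3=1(const) -> 1101
Step 3: G0=(1+1>=2)=1 G1=G3|G0=1|1=1 G2=0(const) G3=1(const) -> 1101
State from step 3 equals state from step 2 -> cycle length 1

Answer: 1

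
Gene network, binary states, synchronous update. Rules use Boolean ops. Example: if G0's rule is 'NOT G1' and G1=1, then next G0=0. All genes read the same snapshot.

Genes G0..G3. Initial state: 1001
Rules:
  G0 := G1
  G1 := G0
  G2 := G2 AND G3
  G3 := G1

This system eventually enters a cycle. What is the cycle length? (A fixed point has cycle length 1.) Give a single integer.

Step 0: 1001
Step 1: G0=G1=0 G1=G0=1 G2=G2&G3=0&1=0 G3=G1=0 -> 0100
Step 2: G0=G1=1 G1=G0=0 G2=G2&G3=0&0=0 G3=G1=1 -> 1001
State from step 2 equals state from step 0 -> cycle length 2

Answer: 2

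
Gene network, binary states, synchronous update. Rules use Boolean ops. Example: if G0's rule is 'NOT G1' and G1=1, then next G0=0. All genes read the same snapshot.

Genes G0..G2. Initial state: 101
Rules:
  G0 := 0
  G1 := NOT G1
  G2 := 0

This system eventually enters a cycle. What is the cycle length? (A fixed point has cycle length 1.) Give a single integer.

Answer: 2

Derivation:
Step 0: 101
Step 1: G0=0(const) G1=NOT G1=NOT 0=1 G2=0(const) -> 010
Step 2: G0=0(const) G1=NOT G1=NOT 1=0 G2=0(const) -> 000
Step 3: G0=0(const) G1=NOT G1=NOT 0=1 G2=0(const) -> 010
State from step 3 equals state from step 1 -> cycle length 2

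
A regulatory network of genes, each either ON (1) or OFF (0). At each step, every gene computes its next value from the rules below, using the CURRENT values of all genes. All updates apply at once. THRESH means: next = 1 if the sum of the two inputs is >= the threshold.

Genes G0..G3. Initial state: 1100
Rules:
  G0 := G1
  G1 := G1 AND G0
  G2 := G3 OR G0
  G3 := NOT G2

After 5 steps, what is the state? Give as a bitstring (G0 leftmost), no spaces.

Step 1: G0=G1=1 G1=G1&G0=1&1=1 G2=G3|G0=0|1=1 G3=NOT G2=NOT 0=1 -> 1111
Step 2: G0=G1=1 G1=G1&G0=1&1=1 G2=G3|G0=1|1=1 G3=NOT G2=NOT 1=0 -> 1110
Step 3: G0=G1=1 G1=G1&G0=1&1=1 G2=G3|G0=0|1=1 G3=NOT G2=NOT 1=0 -> 1110
Step 4: G0=G1=1 G1=G1&G0=1&1=1 G2=G3|G0=0|1=1 G3=NOT G2=NOT 1=0 -> 1110
Step 5: G0=G1=1 G1=G1&G0=1&1=1 G2=G3|G0=0|1=1 G3=NOT G2=NOT 1=0 -> 1110

1110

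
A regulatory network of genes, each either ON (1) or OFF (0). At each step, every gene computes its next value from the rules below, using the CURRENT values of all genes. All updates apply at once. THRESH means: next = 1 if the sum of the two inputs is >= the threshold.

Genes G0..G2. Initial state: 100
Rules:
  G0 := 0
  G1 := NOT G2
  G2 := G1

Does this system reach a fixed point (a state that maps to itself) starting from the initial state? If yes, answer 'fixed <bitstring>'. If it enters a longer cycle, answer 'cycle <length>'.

Answer: cycle 4

Derivation:
Step 0: 100
Step 1: G0=0(const) G1=NOT G2=NOT 0=1 G2=G1=0 -> 010
Step 2: G0=0(const) G1=NOT G2=NOT 0=1 G2=G1=1 -> 011
Step 3: G0=0(const) G1=NOT G2=NOT 1=0 G2=G1=1 -> 001
Step 4: G0=0(const) G1=NOT G2=NOT 1=0 G2=G1=0 -> 000
Step 5: G0=0(const) G1=NOT G2=NOT 0=1 G2=G1=0 -> 010
Cycle of length 4 starting at step 1 -> no fixed point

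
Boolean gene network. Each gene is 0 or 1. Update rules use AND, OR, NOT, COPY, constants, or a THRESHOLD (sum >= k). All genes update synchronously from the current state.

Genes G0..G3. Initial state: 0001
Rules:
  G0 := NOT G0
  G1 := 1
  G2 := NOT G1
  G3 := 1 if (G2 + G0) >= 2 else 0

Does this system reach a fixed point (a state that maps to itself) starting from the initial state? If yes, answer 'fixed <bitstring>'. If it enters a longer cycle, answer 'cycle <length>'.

Answer: cycle 2

Derivation:
Step 0: 0001
Step 1: G0=NOT G0=NOT 0=1 G1=1(const) G2=NOT G1=NOT 0=1 G3=(0+0>=2)=0 -> 1110
Step 2: G0=NOT G0=NOT 1=0 G1=1(const) G2=NOT G1=NOT 1=0 G3=(1+1>=2)=1 -> 0101
Step 3: G0=NOT G0=NOT 0=1 G1=1(const) G2=NOT G1=NOT 1=0 G3=(0+0>=2)=0 -> 1100
Step 4: G0=NOT G0=NOT 1=0 G1=1(const) G2=NOT G1=NOT 1=0 G3=(0+1>=2)=0 -> 0100
Step 5: G0=NOT G0=NOT 0=1 G1=1(const) G2=NOT G1=NOT 1=0 G3=(0+0>=2)=0 -> 1100
Cycle of length 2 starting at step 3 -> no fixed point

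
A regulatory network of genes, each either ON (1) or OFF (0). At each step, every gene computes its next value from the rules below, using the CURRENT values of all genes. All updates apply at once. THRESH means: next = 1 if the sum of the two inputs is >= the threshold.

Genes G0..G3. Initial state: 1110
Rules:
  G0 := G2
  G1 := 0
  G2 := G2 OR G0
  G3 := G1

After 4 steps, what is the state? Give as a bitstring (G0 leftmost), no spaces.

Step 1: G0=G2=1 G1=0(const) G2=G2|G0=1|1=1 G3=G1=1 -> 1011
Step 2: G0=G2=1 G1=0(const) G2=G2|G0=1|1=1 G3=G1=0 -> 1010
Step 3: G0=G2=1 G1=0(const) G2=G2|G0=1|1=1 G3=G1=0 -> 1010
Step 4: G0=G2=1 G1=0(const) G2=G2|G0=1|1=1 G3=G1=0 -> 1010

1010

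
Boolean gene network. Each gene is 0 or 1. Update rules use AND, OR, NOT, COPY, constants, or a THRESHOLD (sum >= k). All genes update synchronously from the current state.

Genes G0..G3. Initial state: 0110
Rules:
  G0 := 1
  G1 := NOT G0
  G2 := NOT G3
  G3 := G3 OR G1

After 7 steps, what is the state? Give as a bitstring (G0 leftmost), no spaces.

Step 1: G0=1(const) G1=NOT G0=NOT 0=1 G2=NOT G3=NOT 0=1 G3=G3|G1=0|1=1 -> 1111
Step 2: G0=1(const) G1=NOT G0=NOT 1=0 G2=NOT G3=NOT 1=0 G3=G3|G1=1|1=1 -> 1001
Step 3: G0=1(const) G1=NOT G0=NOT 1=0 G2=NOT G3=NOT 1=0 G3=G3|G1=1|0=1 -> 1001
Step 4: G0=1(const) G1=NOT G0=NOT 1=0 G2=NOT G3=NOT 1=0 G3=G3|G1=1|0=1 -> 1001
Step 5: G0=1(const) G1=NOT G0=NOT 1=0 G2=NOT G3=NOT 1=0 G3=G3|G1=1|0=1 -> 1001
Step 6: G0=1(const) G1=NOT G0=NOT 1=0 G2=NOT G3=NOT 1=0 G3=G3|G1=1|0=1 -> 1001
Step 7: G0=1(const) G1=NOT G0=NOT 1=0 G2=NOT G3=NOT 1=0 G3=G3|G1=1|0=1 -> 1001

1001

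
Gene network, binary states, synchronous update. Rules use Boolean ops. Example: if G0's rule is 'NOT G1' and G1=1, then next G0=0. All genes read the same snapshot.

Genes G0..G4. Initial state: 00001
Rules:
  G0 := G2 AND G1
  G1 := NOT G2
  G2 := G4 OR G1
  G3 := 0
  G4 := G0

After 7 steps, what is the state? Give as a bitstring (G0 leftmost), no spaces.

Step 1: G0=G2&G1=0&0=0 G1=NOT G2=NOT 0=1 G2=G4|G1=1|0=1 G3=0(const) G4=G0=0 -> 01100
Step 2: G0=G2&G1=1&1=1 G1=NOT G2=NOT 1=0 G2=G4|G1=0|1=1 G3=0(const) G4=G0=0 -> 10100
Step 3: G0=G2&G1=1&0=0 G1=NOT G2=NOT 1=0 G2=G4|G1=0|0=0 G3=0(const) G4=G0=1 -> 00001
Step 4: G0=G2&G1=0&0=0 G1=NOT G2=NOT 0=1 G2=G4|G1=1|0=1 G3=0(const) G4=G0=0 -> 01100
Step 5: G0=G2&G1=1&1=1 G1=NOT G2=NOT 1=0 G2=G4|G1=0|1=1 G3=0(const) G4=G0=0 -> 10100
Step 6: G0=G2&G1=1&0=0 G1=NOT G2=NOT 1=0 G2=G4|G1=0|0=0 G3=0(const) G4=G0=1 -> 00001
Step 7: G0=G2&G1=0&0=0 G1=NOT G2=NOT 0=1 G2=G4|G1=1|0=1 G3=0(const) G4=G0=0 -> 01100

01100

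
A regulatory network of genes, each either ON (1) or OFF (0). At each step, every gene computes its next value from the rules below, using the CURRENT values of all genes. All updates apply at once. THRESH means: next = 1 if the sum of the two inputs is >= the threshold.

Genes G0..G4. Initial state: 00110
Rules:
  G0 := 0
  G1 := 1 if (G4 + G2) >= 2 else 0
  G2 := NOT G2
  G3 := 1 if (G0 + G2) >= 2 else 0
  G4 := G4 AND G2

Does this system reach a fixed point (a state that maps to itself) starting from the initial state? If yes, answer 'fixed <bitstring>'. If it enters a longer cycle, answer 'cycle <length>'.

Step 0: 00110
Step 1: G0=0(const) G1=(0+1>=2)=0 G2=NOT G2=NOT 1=0 G3=(0+1>=2)=0 G4=G4&G2=0&1=0 -> 00000
Step 2: G0=0(const) G1=(0+0>=2)=0 G2=NOT G2=NOT 0=1 G3=(0+0>=2)=0 G4=G4&G2=0&0=0 -> 00100
Step 3: G0=0(const) G1=(0+1>=2)=0 G2=NOT G2=NOT 1=0 G3=(0+1>=2)=0 G4=G4&G2=0&1=0 -> 00000
Cycle of length 2 starting at step 1 -> no fixed point

Answer: cycle 2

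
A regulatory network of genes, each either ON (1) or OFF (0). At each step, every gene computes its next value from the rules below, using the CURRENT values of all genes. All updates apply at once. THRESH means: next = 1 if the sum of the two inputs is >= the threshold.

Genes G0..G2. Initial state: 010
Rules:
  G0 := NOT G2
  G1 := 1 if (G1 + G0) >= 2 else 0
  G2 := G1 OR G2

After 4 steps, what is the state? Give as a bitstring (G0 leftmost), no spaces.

Step 1: G0=NOT G2=NOT 0=1 G1=(1+0>=2)=0 G2=G1|G2=1|0=1 -> 101
Step 2: G0=NOT G2=NOT 1=0 G1=(0+1>=2)=0 G2=G1|G2=0|1=1 -> 001
Step 3: G0=NOT G2=NOT 1=0 G1=(0+0>=2)=0 G2=G1|G2=0|1=1 -> 001
Step 4: G0=NOT G2=NOT 1=0 G1=(0+0>=2)=0 G2=G1|G2=0|1=1 -> 001

001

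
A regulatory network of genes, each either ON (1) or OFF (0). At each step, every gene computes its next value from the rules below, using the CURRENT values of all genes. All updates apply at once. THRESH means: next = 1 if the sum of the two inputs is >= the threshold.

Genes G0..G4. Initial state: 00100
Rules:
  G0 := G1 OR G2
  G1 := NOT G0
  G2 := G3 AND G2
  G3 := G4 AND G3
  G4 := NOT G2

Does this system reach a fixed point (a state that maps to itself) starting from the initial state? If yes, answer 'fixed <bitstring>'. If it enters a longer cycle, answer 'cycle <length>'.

Step 0: 00100
Step 1: G0=G1|G2=0|1=1 G1=NOT G0=NOT 0=1 G2=G3&G2=0&1=0 G3=G4&G3=0&0=0 G4=NOT G2=NOT 1=0 -> 11000
Step 2: G0=G1|G2=1|0=1 G1=NOT G0=NOT 1=0 G2=G3&G2=0&0=0 G3=G4&G3=0&0=0 G4=NOT G2=NOT 0=1 -> 10001
Step 3: G0=G1|G2=0|0=0 G1=NOT G0=NOT 1=0 G2=G3&G2=0&0=0 G3=G4&G3=1&0=0 G4=NOT G2=NOT 0=1 -> 00001
Step 4: G0=G1|G2=0|0=0 G1=NOT G0=NOT 0=1 G2=G3&G2=0&0=0 G3=G4&G3=1&0=0 G4=NOT G2=NOT 0=1 -> 01001
Step 5: G0=G1|G2=1|0=1 G1=NOT G0=NOT 0=1 G2=G3&G2=0&0=0 G3=G4&G3=1&0=0 G4=NOT G2=NOT 0=1 -> 11001
Step 6: G0=G1|G2=1|0=1 G1=NOT G0=NOT 1=0 G2=G3&G2=0&0=0 G3=G4&G3=1&0=0 G4=NOT G2=NOT 0=1 -> 10001
Cycle of length 4 starting at step 2 -> no fixed point

Answer: cycle 4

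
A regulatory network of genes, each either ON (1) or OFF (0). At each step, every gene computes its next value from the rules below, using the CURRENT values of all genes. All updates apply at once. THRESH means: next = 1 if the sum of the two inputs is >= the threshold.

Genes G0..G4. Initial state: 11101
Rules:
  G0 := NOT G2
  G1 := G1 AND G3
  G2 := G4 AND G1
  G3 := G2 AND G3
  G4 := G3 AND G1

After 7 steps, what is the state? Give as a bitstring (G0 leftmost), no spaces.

Step 1: G0=NOT G2=NOT 1=0 G1=G1&G3=1&0=0 G2=G4&G1=1&1=1 G3=G2&G3=1&0=0 G4=G3&G1=0&1=0 -> 00100
Step 2: G0=NOT G2=NOT 1=0 G1=G1&G3=0&0=0 G2=G4&G1=0&0=0 G3=G2&G3=1&0=0 G4=G3&G1=0&0=0 -> 00000
Step 3: G0=NOT G2=NOT 0=1 G1=G1&G3=0&0=0 G2=G4&G1=0&0=0 G3=G2&G3=0&0=0 G4=G3&G1=0&0=0 -> 10000
Step 4: G0=NOT G2=NOT 0=1 G1=G1&G3=0&0=0 G2=G4&G1=0&0=0 G3=G2&G3=0&0=0 G4=G3&G1=0&0=0 -> 10000
Step 5: G0=NOT G2=NOT 0=1 G1=G1&G3=0&0=0 G2=G4&G1=0&0=0 G3=G2&G3=0&0=0 G4=G3&G1=0&0=0 -> 10000
Step 6: G0=NOT G2=NOT 0=1 G1=G1&G3=0&0=0 G2=G4&G1=0&0=0 G3=G2&G3=0&0=0 G4=G3&G1=0&0=0 -> 10000
Step 7: G0=NOT G2=NOT 0=1 G1=G1&G3=0&0=0 G2=G4&G1=0&0=0 G3=G2&G3=0&0=0 G4=G3&G1=0&0=0 -> 10000

10000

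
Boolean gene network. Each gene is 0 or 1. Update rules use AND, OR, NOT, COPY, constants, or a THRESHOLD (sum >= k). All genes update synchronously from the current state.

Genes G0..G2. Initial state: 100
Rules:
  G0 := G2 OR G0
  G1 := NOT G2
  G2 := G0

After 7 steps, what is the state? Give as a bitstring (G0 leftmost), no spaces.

Step 1: G0=G2|G0=0|1=1 G1=NOT G2=NOT 0=1 G2=G0=1 -> 111
Step 2: G0=G2|G0=1|1=1 G1=NOT G2=NOT 1=0 G2=G0=1 -> 101
Step 3: G0=G2|G0=1|1=1 G1=NOT G2=NOT 1=0 G2=G0=1 -> 101
Step 4: G0=G2|G0=1|1=1 G1=NOT G2=NOT 1=0 G2=G0=1 -> 101
Step 5: G0=G2|G0=1|1=1 G1=NOT G2=NOT 1=0 G2=G0=1 -> 101
Step 6: G0=G2|G0=1|1=1 G1=NOT G2=NOT 1=0 G2=G0=1 -> 101
Step 7: G0=G2|G0=1|1=1 G1=NOT G2=NOT 1=0 G2=G0=1 -> 101

101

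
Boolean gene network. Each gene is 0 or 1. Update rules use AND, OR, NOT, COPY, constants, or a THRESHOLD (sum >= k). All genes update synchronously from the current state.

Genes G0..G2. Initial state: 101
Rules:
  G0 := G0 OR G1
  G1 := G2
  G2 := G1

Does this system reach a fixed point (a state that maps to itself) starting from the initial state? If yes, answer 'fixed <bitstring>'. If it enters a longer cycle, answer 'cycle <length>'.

Answer: cycle 2

Derivation:
Step 0: 101
Step 1: G0=G0|G1=1|0=1 G1=G2=1 G2=G1=0 -> 110
Step 2: G0=G0|G1=1|1=1 G1=G2=0 G2=G1=1 -> 101
Cycle of length 2 starting at step 0 -> no fixed point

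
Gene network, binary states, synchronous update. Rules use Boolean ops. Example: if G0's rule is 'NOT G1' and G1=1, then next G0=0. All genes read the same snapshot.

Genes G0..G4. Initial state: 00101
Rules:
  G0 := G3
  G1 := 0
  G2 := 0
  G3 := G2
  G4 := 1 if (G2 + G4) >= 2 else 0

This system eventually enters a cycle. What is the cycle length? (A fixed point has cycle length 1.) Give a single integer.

Step 0: 00101
Step 1: G0=G3=0 G1=0(const) G2=0(const) G3=G2=1 G4=(1+1>=2)=1 -> 00011
Step 2: G0=G3=1 G1=0(const) G2=0(const) G3=G2=0 G4=(0+1>=2)=0 -> 10000
Step 3: G0=G3=0 G1=0(const) G2=0(const) G3=G2=0 G4=(0+0>=2)=0 -> 00000
Step 4: G0=G3=0 G1=0(const) G2=0(const) G3=G2=0 G4=(0+0>=2)=0 -> 00000
State from step 4 equals state from step 3 -> cycle length 1

Answer: 1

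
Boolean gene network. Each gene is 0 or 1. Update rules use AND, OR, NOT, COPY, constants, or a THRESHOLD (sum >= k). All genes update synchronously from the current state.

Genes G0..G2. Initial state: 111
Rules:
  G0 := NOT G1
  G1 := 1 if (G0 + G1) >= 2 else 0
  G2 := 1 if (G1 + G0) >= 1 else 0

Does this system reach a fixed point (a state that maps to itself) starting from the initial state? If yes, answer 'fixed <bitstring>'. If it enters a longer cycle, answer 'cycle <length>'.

Step 0: 111
Step 1: G0=NOT G1=NOT 1=0 G1=(1+1>=2)=1 G2=(1+1>=1)=1 -> 011
Step 2: G0=NOT G1=NOT 1=0 G1=(0+1>=2)=0 G2=(1+0>=1)=1 -> 001
Step 3: G0=NOT G1=NOT 0=1 G1=(0+0>=2)=0 G2=(0+0>=1)=0 -> 100
Step 4: G0=NOT G1=NOT 0=1 G1=(1+0>=2)=0 G2=(0+1>=1)=1 -> 101
Step 5: G0=NOT G1=NOT 0=1 G1=(1+0>=2)=0 G2=(0+1>=1)=1 -> 101
Fixed point reached at step 4: 101

Answer: fixed 101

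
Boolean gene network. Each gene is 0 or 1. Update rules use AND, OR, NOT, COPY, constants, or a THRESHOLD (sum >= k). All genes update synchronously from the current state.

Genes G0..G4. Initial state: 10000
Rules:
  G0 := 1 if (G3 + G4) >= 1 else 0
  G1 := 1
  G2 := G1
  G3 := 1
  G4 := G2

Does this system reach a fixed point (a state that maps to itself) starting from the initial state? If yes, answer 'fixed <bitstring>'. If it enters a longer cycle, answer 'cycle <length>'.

Step 0: 10000
Step 1: G0=(0+0>=1)=0 G1=1(const) G2=G1=0 G3=1(const) G4=G2=0 -> 01010
Step 2: G0=(1+0>=1)=1 G1=1(const) G2=G1=1 G3=1(const) G4=G2=0 -> 11110
Step 3: G0=(1+0>=1)=1 G1=1(const) G2=G1=1 G3=1(const) G4=G2=1 -> 11111
Step 4: G0=(1+1>=1)=1 G1=1(const) G2=G1=1 G3=1(const) G4=G2=1 -> 11111
Fixed point reached at step 3: 11111

Answer: fixed 11111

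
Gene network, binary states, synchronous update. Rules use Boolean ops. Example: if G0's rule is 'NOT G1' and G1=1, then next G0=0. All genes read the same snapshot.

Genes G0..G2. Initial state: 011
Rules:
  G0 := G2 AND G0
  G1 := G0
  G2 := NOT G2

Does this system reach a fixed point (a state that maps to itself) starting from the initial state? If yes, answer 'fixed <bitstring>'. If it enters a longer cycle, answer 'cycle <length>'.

Step 0: 011
Step 1: G0=G2&G0=1&0=0 G1=G0=0 G2=NOT G2=NOT 1=0 -> 000
Step 2: G0=G2&G0=0&0=0 G1=G0=0 G2=NOT G2=NOT 0=1 -> 001
Step 3: G0=G2&G0=1&0=0 G1=G0=0 G2=NOT G2=NOT 1=0 -> 000
Cycle of length 2 starting at step 1 -> no fixed point

Answer: cycle 2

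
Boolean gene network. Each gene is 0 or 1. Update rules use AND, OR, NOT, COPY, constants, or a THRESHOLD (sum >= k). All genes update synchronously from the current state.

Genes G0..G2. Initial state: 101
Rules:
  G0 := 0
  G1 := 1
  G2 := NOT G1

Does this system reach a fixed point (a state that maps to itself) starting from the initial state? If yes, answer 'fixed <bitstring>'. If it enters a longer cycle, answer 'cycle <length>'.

Answer: fixed 010

Derivation:
Step 0: 101
Step 1: G0=0(const) G1=1(const) G2=NOT G1=NOT 0=1 -> 011
Step 2: G0=0(const) G1=1(const) G2=NOT G1=NOT 1=0 -> 010
Step 3: G0=0(const) G1=1(const) G2=NOT G1=NOT 1=0 -> 010
Fixed point reached at step 2: 010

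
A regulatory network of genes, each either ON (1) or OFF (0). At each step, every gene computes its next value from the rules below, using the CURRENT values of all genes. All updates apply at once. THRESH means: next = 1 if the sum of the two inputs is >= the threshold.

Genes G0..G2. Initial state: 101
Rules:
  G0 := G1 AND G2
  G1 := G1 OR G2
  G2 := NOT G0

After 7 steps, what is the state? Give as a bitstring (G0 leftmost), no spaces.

Step 1: G0=G1&G2=0&1=0 G1=G1|G2=0|1=1 G2=NOT G0=NOT 1=0 -> 010
Step 2: G0=G1&G2=1&0=0 G1=G1|G2=1|0=1 G2=NOT G0=NOT 0=1 -> 011
Step 3: G0=G1&G2=1&1=1 G1=G1|G2=1|1=1 G2=NOT G0=NOT 0=1 -> 111
Step 4: G0=G1&G2=1&1=1 G1=G1|G2=1|1=1 G2=NOT G0=NOT 1=0 -> 110
Step 5: G0=G1&G2=1&0=0 G1=G1|G2=1|0=1 G2=NOT G0=NOT 1=0 -> 010
Step 6: G0=G1&G2=1&0=0 G1=G1|G2=1|0=1 G2=NOT G0=NOT 0=1 -> 011
Step 7: G0=G1&G2=1&1=1 G1=G1|G2=1|1=1 G2=NOT G0=NOT 0=1 -> 111

111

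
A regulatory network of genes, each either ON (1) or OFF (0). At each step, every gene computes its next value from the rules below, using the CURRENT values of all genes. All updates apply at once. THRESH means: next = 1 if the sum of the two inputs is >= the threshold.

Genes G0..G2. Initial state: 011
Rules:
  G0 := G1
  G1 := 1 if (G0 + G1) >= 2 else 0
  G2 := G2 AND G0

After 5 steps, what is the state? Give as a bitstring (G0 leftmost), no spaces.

Step 1: G0=G1=1 G1=(0+1>=2)=0 G2=G2&G0=1&0=0 -> 100
Step 2: G0=G1=0 G1=(1+0>=2)=0 G2=G2&G0=0&1=0 -> 000
Step 3: G0=G1=0 G1=(0+0>=2)=0 G2=G2&G0=0&0=0 -> 000
Step 4: G0=G1=0 G1=(0+0>=2)=0 G2=G2&G0=0&0=0 -> 000
Step 5: G0=G1=0 G1=(0+0>=2)=0 G2=G2&G0=0&0=0 -> 000

000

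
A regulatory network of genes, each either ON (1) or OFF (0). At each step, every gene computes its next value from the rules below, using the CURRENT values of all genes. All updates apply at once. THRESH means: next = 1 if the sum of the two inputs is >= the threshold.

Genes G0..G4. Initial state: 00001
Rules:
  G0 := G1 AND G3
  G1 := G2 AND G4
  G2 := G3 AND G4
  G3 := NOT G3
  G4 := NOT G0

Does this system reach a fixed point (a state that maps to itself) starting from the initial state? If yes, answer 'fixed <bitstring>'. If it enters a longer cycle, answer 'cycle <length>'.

Step 0: 00001
Step 1: G0=G1&G3=0&0=0 G1=G2&G4=0&1=0 G2=G3&G4=0&1=0 G3=NOT G3=NOT 0=1 G4=NOT G0=NOT 0=1 -> 00011
Step 2: G0=G1&G3=0&1=0 G1=G2&G4=0&1=0 G2=G3&G4=1&1=1 G3=NOT G3=NOT 1=0 G4=NOT G0=NOT 0=1 -> 00101
Step 3: G0=G1&G3=0&0=0 G1=G2&G4=1&1=1 G2=G3&G4=0&1=0 G3=NOT G3=NOT 0=1 G4=NOT G0=NOT 0=1 -> 01011
Step 4: G0=G1&G3=1&1=1 G1=G2&G4=0&1=0 G2=G3&G4=1&1=1 G3=NOT G3=NOT 1=0 G4=NOT G0=NOT 0=1 -> 10101
Step 5: G0=G1&G3=0&0=0 G1=G2&G4=1&1=1 G2=G3&G4=0&1=0 G3=NOT G3=NOT 0=1 G4=NOT G0=NOT 1=0 -> 01010
Step 6: G0=G1&G3=1&1=1 G1=G2&G4=0&0=0 G2=G3&G4=1&0=0 G3=NOT G3=NOT 1=0 G4=NOT G0=NOT 0=1 -> 10001
Step 7: G0=G1&G3=0&0=0 G1=G2&G4=0&1=0 G2=G3&G4=0&1=0 G3=NOT G3=NOT 0=1 G4=NOT G0=NOT 1=0 -> 00010
Step 8: G0=G1&G3=0&1=0 G1=G2&G4=0&0=0 G2=G3&G4=1&0=0 G3=NOT G3=NOT 1=0 G4=NOT G0=NOT 0=1 -> 00001
Cycle of length 8 starting at step 0 -> no fixed point

Answer: cycle 8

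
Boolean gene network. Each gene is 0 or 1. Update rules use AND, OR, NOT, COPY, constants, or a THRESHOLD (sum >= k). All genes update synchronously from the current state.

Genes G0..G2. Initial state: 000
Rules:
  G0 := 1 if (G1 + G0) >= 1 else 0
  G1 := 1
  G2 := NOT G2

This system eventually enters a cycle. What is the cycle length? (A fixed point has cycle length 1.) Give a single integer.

Step 0: 000
Step 1: G0=(0+0>=1)=0 G1=1(const) G2=NOT G2=NOT 0=1 -> 011
Step 2: G0=(1+0>=1)=1 G1=1(const) G2=NOT G2=NOT 1=0 -> 110
Step 3: G0=(1+1>=1)=1 G1=1(const) G2=NOT G2=NOT 0=1 -> 111
Step 4: G0=(1+1>=1)=1 G1=1(const) G2=NOT G2=NOT 1=0 -> 110
State from step 4 equals state from step 2 -> cycle length 2

Answer: 2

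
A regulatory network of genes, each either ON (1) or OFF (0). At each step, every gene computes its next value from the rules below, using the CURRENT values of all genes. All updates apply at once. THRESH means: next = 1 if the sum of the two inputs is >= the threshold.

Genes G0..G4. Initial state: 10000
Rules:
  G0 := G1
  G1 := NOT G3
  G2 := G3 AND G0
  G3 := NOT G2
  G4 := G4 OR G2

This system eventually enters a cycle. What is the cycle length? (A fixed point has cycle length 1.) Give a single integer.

Answer: 4

Derivation:
Step 0: 10000
Step 1: G0=G1=0 G1=NOT G3=NOT 0=1 G2=G3&G0=0&1=0 G3=NOT G2=NOT 0=1 G4=G4|G2=0|0=0 -> 01010
Step 2: G0=G1=1 G1=NOT G3=NOT 1=0 G2=G3&G0=1&0=0 G3=NOT G2=NOT 0=1 G4=G4|G2=0|0=0 -> 10010
Step 3: G0=G1=0 G1=NOT G3=NOT 1=0 G2=G3&G0=1&1=1 G3=NOT G2=NOT 0=1 G4=G4|G2=0|0=0 -> 00110
Step 4: G0=G1=0 G1=NOT G3=NOT 1=0 G2=G3&G0=1&0=0 G3=NOT G2=NOT 1=0 G4=G4|G2=0|1=1 -> 00001
Step 5: G0=G1=0 G1=NOT G3=NOT 0=1 G2=G3&G0=0&0=0 G3=NOT G2=NOT 0=1 G4=G4|G2=1|0=1 -> 01011
Step 6: G0=G1=1 G1=NOT G3=NOT 1=0 G2=G3&G0=1&0=0 G3=NOT G2=NOT 0=1 G4=G4|G2=1|0=1 -> 10011
Step 7: G0=G1=0 G1=NOT G3=NOT 1=0 G2=G3&G0=1&1=1 G3=NOT G2=NOT 0=1 G4=G4|G2=1|0=1 -> 00111
Step 8: G0=G1=0 G1=NOT G3=NOT 1=0 G2=G3&G0=1&0=0 G3=NOT G2=NOT 1=0 G4=G4|G2=1|1=1 -> 00001
State from step 8 equals state from step 4 -> cycle length 4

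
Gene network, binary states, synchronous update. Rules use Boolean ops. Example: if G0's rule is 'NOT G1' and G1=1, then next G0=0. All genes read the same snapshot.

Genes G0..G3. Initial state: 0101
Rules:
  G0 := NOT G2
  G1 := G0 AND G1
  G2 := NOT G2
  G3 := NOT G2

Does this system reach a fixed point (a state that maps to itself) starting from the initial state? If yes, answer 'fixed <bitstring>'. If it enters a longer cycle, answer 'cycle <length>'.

Step 0: 0101
Step 1: G0=NOT G2=NOT 0=1 G1=G0&G1=0&1=0 G2=NOT G2=NOT 0=1 G3=NOT G2=NOT 0=1 -> 1011
Step 2: G0=NOT G2=NOT 1=0 G1=G0&G1=1&0=0 G2=NOT G2=NOT 1=0 G3=NOT G2=NOT 1=0 -> 0000
Step 3: G0=NOT G2=NOT 0=1 G1=G0&G1=0&0=0 G2=NOT G2=NOT 0=1 G3=NOT G2=NOT 0=1 -> 1011
Cycle of length 2 starting at step 1 -> no fixed point

Answer: cycle 2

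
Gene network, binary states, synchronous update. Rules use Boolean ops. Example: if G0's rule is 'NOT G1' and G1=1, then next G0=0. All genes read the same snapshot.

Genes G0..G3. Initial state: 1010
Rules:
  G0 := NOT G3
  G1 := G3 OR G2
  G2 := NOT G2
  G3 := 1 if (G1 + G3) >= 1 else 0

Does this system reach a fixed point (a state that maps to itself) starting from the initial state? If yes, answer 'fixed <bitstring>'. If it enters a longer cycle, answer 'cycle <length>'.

Answer: cycle 2

Derivation:
Step 0: 1010
Step 1: G0=NOT G3=NOT 0=1 G1=G3|G2=0|1=1 G2=NOT G2=NOT 1=0 G3=(0+0>=1)=0 -> 1100
Step 2: G0=NOT G3=NOT 0=1 G1=G3|G2=0|0=0 G2=NOT G2=NOT 0=1 G3=(1+0>=1)=1 -> 1011
Step 3: G0=NOT G3=NOT 1=0 G1=G3|G2=1|1=1 G2=NOT G2=NOT 1=0 G3=(0+1>=1)=1 -> 0101
Step 4: G0=NOT G3=NOT 1=0 G1=G3|G2=1|0=1 G2=NOT G2=NOT 0=1 G3=(1+1>=1)=1 -> 0111
Step 5: G0=NOT G3=NOT 1=0 G1=G3|G2=1|1=1 G2=NOT G2=NOT 1=0 G3=(1+1>=1)=1 -> 0101
Cycle of length 2 starting at step 3 -> no fixed point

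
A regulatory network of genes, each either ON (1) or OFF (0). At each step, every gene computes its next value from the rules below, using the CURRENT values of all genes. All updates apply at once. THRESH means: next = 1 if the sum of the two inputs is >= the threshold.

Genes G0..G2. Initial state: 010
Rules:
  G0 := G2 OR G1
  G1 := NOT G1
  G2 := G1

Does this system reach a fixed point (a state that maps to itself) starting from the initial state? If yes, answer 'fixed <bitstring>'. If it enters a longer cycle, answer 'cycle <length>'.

Step 0: 010
Step 1: G0=G2|G1=0|1=1 G1=NOT G1=NOT 1=0 G2=G1=1 -> 101
Step 2: G0=G2|G1=1|0=1 G1=NOT G1=NOT 0=1 G2=G1=0 -> 110
Step 3: G0=G2|G1=0|1=1 G1=NOT G1=NOT 1=0 G2=G1=1 -> 101
Cycle of length 2 starting at step 1 -> no fixed point

Answer: cycle 2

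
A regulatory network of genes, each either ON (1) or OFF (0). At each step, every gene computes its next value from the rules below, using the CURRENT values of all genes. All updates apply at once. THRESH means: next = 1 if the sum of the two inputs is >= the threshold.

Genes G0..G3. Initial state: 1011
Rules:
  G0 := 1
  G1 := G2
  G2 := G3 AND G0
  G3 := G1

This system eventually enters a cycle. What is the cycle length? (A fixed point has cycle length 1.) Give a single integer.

Answer: 3

Derivation:
Step 0: 1011
Step 1: G0=1(const) G1=G2=1 G2=G3&G0=1&1=1 G3=G1=0 -> 1110
Step 2: G0=1(const) G1=G2=1 G2=G3&G0=0&1=0 G3=G1=1 -> 1101
Step 3: G0=1(const) G1=G2=0 G2=G3&G0=1&1=1 G3=G1=1 -> 1011
State from step 3 equals state from step 0 -> cycle length 3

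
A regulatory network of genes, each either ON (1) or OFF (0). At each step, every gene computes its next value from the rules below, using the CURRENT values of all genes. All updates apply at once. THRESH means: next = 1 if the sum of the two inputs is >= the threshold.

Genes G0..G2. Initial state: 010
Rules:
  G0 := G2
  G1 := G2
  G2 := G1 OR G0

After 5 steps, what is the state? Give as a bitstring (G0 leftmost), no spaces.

Step 1: G0=G2=0 G1=G2=0 G2=G1|G0=1|0=1 -> 001
Step 2: G0=G2=1 G1=G2=1 G2=G1|G0=0|0=0 -> 110
Step 3: G0=G2=0 G1=G2=0 G2=G1|G0=1|1=1 -> 001
Step 4: G0=G2=1 G1=G2=1 G2=G1|G0=0|0=0 -> 110
Step 5: G0=G2=0 G1=G2=0 G2=G1|G0=1|1=1 -> 001

001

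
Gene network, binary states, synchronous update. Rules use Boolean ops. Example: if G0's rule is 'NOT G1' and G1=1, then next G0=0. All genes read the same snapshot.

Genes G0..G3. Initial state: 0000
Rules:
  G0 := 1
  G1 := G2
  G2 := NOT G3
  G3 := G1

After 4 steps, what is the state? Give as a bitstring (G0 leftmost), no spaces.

Step 1: G0=1(const) G1=G2=0 G2=NOT G3=NOT 0=1 G3=G1=0 -> 1010
Step 2: G0=1(const) G1=G2=1 G2=NOT G3=NOT 0=1 G3=G1=0 -> 1110
Step 3: G0=1(const) G1=G2=1 G2=NOT G3=NOT 0=1 G3=G1=1 -> 1111
Step 4: G0=1(const) G1=G2=1 G2=NOT G3=NOT 1=0 G3=G1=1 -> 1101

1101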